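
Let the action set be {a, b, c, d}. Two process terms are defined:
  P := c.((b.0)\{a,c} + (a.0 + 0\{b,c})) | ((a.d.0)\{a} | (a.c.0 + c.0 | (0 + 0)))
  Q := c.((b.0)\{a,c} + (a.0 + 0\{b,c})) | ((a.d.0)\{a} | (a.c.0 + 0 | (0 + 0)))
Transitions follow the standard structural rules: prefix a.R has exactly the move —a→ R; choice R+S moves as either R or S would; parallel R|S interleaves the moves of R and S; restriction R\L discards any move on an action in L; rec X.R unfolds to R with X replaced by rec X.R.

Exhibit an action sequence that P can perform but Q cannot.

LTS(P): 16 reachable states
  m0 = c.((b.0)\{a,c} + (a.0 + 0\{b,c})) | ((a.d.0)\{a} | (a.c.0 + c.0 | (0 + 0))) | —a→ m1, —c→ m2, —c→ m3
  m1 = c.((b.0)\{a,c} + (a.0 + 0\{b,c})) | ((a.d.0)\{a} | c.0) | —c→ m4, —c→ m5
  m2 = ((b.0)\{a,c} + (a.0 + 0\{b,c})) | ((a.d.0)\{a} | (a.c.0 + c.0 | (0 + 0))) | —a→ m4, —a→ m6, —b→ m7, —c→ m8
  m3 = c.((b.0)\{a,c} + (a.0 + 0\{b,c})) | ((a.d.0)\{a} | (0 | (0 + 0))) | —c→ m8
  m4 = ((b.0)\{a,c} + (a.0 + 0\{b,c})) | ((a.d.0)\{a} | c.0) | —a→ m9, —b→ m10, —c→ m11
  m5 = c.((b.0)\{a,c} + (a.0 + 0\{b,c})) | ((a.d.0)\{a} | 0) | —c→ m11
  m6 = 0 | ((a.d.0)\{a} | (a.c.0 + c.0 | (0 + 0))) | —a→ m9, —c→ m12
  m7 = 0\{a,c} | ((a.d.0)\{a} | (a.c.0 + c.0 | (0 + 0))) | —a→ m10, —c→ m13
  m8 = ((b.0)\{a,c} + (a.0 + 0\{b,c})) | ((a.d.0)\{a} | (0 | (0 + 0))) | —a→ m12, —b→ m13
  m9 = 0 | ((a.d.0)\{a} | c.0) | —c→ m14
  m10 = 0\{a,c} | ((a.d.0)\{a} | c.0) | —c→ m15
  m11 = ((b.0)\{a,c} + (a.0 + 0\{b,c})) | ((a.d.0)\{a} | 0) | —a→ m14, —b→ m15
  m12 = 0 | ((a.d.0)\{a} | (0 | (0 + 0))) | stopped
  m13 = 0\{a,c} | ((a.d.0)\{a} | (0 | (0 + 0))) | stopped
  m14 = 0 | ((a.d.0)\{a} | 0) | stopped
  m15 = 0\{a,c} | ((a.d.0)\{a} | 0) | stopped
LTS(Q): 12 reachable states
  n0 = c.((b.0)\{a,c} + (a.0 + 0\{b,c})) | ((a.d.0)\{a} | (a.c.0 + 0 | (0 + 0))) | —a→ n1, —c→ n2
  n1 = c.((b.0)\{a,c} + (a.0 + 0\{b,c})) | ((a.d.0)\{a} | c.0) | —c→ n3, —c→ n4
  n2 = ((b.0)\{a,c} + (a.0 + 0\{b,c})) | ((a.d.0)\{a} | (a.c.0 + 0 | (0 + 0))) | —a→ n3, —a→ n5, —b→ n6
  n3 = ((b.0)\{a,c} + (a.0 + 0\{b,c})) | ((a.d.0)\{a} | c.0) | —a→ n7, —b→ n8, —c→ n9
  n4 = c.((b.0)\{a,c} + (a.0 + 0\{b,c})) | ((a.d.0)\{a} | 0) | —c→ n9
  n5 = 0 | ((a.d.0)\{a} | (a.c.0 + 0 | (0 + 0))) | —a→ n7
  n6 = 0\{a,c} | ((a.d.0)\{a} | (a.c.0 + 0 | (0 + 0))) | —a→ n8
  n7 = 0 | ((a.d.0)\{a} | c.0) | —c→ n10
  n8 = 0\{a,c} | ((a.d.0)\{a} | c.0) | —c→ n11
  n9 = ((b.0)\{a,c} + (a.0 + 0\{b,c})) | ((a.d.0)\{a} | 0) | —a→ n10, —b→ n11
  n10 = 0 | ((a.d.0)\{a} | 0) | stopped
  n11 = 0\{a,c} | ((a.d.0)\{a} | 0) | stopped
Executing cc from P (initial set {m0}):
  after c @ step 1: {m2, m3}
  after c @ step 2: {m8}
  — P admits the full trace.
Executing cc from Q (initial set {n0}):
  after c @ step 1: {n2}
  after c @ step 2: ∅ (Q stuck)

cc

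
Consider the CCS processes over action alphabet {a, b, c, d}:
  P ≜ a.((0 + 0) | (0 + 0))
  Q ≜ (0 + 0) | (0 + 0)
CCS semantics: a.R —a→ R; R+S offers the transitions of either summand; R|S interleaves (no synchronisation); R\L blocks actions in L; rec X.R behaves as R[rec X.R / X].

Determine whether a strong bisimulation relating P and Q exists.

not bisimilar

Reachable graph of P (2 states):
  u0 = a.((0 + 0) | (0 + 0)) | =a=> u1
  u1 = (0 + 0) | (0 + 0) | ∅
Reachable graph of Q (1 states):
  v0 = (0 + 0) | (0 + 0) | ∅
Partition-refinement fixed point:
  B0 = {u0}
  B1 = {u1, v0}
u0 ∈ B0, v0 ∈ B1 → different blocks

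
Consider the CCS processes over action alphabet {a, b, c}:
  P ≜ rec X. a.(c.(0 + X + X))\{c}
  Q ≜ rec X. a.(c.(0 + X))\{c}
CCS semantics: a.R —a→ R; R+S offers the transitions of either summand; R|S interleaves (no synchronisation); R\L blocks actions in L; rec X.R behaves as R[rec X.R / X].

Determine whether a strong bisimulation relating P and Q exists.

bisimilar

Reachable graph of P (2 states):
  s0 = rec X. a.(c.(0 + X + X))\{c} :: —a→ s1
  s1 = (c.(0 + (rec X. a.(c.(0 + X + X))\{c}) + (rec X. a.(c.(0 + X + X))\{c})))\{c} :: stopped
Reachable graph of Q (2 states):
  t0 = rec X. a.(c.(0 + X))\{c} :: —a→ t1
  t1 = (c.(0 + (rec X. a.(c.(0 + X))\{c})))\{c} :: stopped
Bisimilarity quotient blocks:
  B0 = {s0, t0}
  B1 = {s1, t1}
s0 ∈ B0, t0 ∈ B0 → same block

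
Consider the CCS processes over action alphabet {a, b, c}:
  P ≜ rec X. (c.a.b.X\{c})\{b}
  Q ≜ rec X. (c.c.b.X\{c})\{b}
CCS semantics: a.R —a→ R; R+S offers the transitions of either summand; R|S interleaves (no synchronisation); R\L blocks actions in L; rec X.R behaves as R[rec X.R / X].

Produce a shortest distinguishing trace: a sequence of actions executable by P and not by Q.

ca

LTS(P): 3 reachable states
  s0 = rec X. (c.a.b.X\{c})\{b} ⊢ —c→ s1
  s1 = (a.b.(rec X. (c.a.b.X\{c})\{b})\{c})\{b} ⊢ —a→ s2
  s2 = (b.(rec X. (c.a.b.X\{c})\{b})\{c})\{b} ⊢ ∅
LTS(Q): 3 reachable states
  t0 = rec X. (c.c.b.X\{c})\{b} ⊢ —c→ t1
  t1 = (c.b.(rec X. (c.c.b.X\{c})\{b})\{c})\{b} ⊢ —c→ t2
  t2 = (b.(rec X. (c.c.b.X\{c})\{b})\{c})\{b} ⊢ ∅
Trace ⟨ca⟩ through P, begin at {s0}:
  [1] c ⇒ {s1}
  [2] a ⇒ {s2}
  — P admits the full trace.
Trace ⟨ca⟩ through Q, begin at {t0}:
  [1] c ⇒ {t1}
  [2] a ⇒ ∅  — Q cannot continue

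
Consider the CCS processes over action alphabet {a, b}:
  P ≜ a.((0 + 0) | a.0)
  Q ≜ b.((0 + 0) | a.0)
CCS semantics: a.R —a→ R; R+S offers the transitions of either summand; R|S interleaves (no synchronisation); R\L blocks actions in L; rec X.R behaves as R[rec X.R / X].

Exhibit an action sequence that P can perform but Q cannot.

Reachable graph of P (3 states):
  s0 = a.((0 + 0) | a.0) :: —a→ s1
  s1 = (0 + 0) | a.0 :: —a→ s2
  s2 = (0 + 0) | 0 :: ·
Reachable graph of Q (3 states):
  t0 = b.((0 + 0) | a.0) :: —b→ t1
  t1 = (0 + 0) | a.0 :: —a→ t2
  t2 = (0 + 0) | 0 :: ·
Trace ⟨a⟩ through P, begin at {s0}:
  step 1 (a): {s1}
  — P admits the full trace.
Trace ⟨a⟩ through Q, begin at {t0}:
  step 1 (a): no successor for Q

a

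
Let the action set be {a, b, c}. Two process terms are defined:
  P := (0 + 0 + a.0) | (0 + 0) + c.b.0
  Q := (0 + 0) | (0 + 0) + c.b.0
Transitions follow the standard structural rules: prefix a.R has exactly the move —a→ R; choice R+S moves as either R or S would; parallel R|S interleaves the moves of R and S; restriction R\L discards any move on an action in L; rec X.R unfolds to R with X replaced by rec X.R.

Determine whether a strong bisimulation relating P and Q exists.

not bisimilar

P's transition system — 4 states:
  u0 = (0 + 0 + a.0) | (0 + 0) + c.b.0 :: =a=> u1, =c=> u2
  u1 = 0 | (0 + 0) :: stopped
  u2 = b.0 :: =b=> u3
  u3 = 0 :: stopped
Q's transition system — 3 states:
  v0 = (0 + 0) | (0 + 0) + c.b.0 :: =c=> v1
  v1 = b.0 :: =b=> v2
  v2 = 0 :: stopped
Coarsest stable partition (strong bisimilarity classes):
  B0 = {u0}
  B1 = {u1, u3, v2}
  B2 = {u2, v1}
  B3 = {v0}
u0 ∈ B0, v0 ∈ B3 → different blocks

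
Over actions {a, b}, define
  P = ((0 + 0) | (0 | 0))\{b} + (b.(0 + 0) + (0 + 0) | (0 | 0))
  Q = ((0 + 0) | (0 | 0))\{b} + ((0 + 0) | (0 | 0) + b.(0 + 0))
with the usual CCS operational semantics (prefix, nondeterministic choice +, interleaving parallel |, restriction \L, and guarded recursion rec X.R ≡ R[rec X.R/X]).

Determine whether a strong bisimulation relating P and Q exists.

Reachable graph of P (2 states):
  s0 = ((0 + 0) | (0 | 0))\{b} + (b.(0 + 0) + (0 + 0) | (0 | 0)) has moves --b--▸ s1
  s1 = 0 + 0 has moves ∅
Reachable graph of Q (2 states):
  t0 = ((0 + 0) | (0 | 0))\{b} + ((0 + 0) | (0 | 0) + b.(0 + 0)) has moves --b--▸ t1
  t1 = 0 + 0 has moves ∅
Partition-refinement fixed point:
  B0 = {s0, t0}
  B1 = {s1, t1}
s0 ∈ B0, t0 ∈ B0 → same block

P ~ Q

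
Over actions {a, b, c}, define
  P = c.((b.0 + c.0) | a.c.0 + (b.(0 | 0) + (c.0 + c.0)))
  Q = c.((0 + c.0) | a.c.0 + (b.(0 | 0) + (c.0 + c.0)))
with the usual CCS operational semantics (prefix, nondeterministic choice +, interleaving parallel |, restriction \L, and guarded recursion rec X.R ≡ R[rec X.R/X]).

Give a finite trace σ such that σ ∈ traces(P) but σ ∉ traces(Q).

cab

P's transition system — 8 states:
  s0 = c.((b.0 + c.0) | a.c.0 + (b.(0 | 0) + (c.0 + c.0))) has moves =c=> s1
  s1 = (b.0 + c.0) | a.c.0 + (b.(0 | 0) + (c.0 + c.0)) has moves =a=> s2, =b=> s3, =b=> s4, =c=> s4, =c=> s5
  s2 = (b.0 + c.0) | c.0 has moves =b=> s6, =c=> s6, =c=> s7
  s3 = 0 | 0 has moves ∅
  s4 = 0 | a.c.0 has moves =a=> s6
  s5 = 0 has moves ∅
  s6 = 0 | c.0 has moves =c=> s3
  s7 = (b.0 + c.0) | 0 has moves =b=> s3, =c=> s3
Q's transition system — 8 states:
  t0 = c.((0 + c.0) | a.c.0 + (b.(0 | 0) + (c.0 + c.0))) has moves =c=> t1
  t1 = (0 + c.0) | a.c.0 + (b.(0 | 0) + (c.0 + c.0)) has moves =a=> t2, =b=> t3, =c=> t4, =c=> t5
  t2 = (0 + c.0) | c.0 has moves =c=> t6, =c=> t7
  t3 = 0 | 0 has moves ∅
  t4 = 0 has moves ∅
  t5 = 0 | a.c.0 has moves =a=> t7
  t6 = (0 + c.0) | 0 has moves =c=> t3
  t7 = 0 | c.0 has moves =c=> t3
Run σ = ⟨cab⟩ on P: start {s0}
  step 1 (c): {s1}
  step 2 (a): {s2}
  step 3 (b): {s6}
  ✓ P
Run σ = ⟨cab⟩ on Q: start {t0}
  step 1 (c): {t1}
  step 2 (a): {t2}
  step 3 (b): no successor for Q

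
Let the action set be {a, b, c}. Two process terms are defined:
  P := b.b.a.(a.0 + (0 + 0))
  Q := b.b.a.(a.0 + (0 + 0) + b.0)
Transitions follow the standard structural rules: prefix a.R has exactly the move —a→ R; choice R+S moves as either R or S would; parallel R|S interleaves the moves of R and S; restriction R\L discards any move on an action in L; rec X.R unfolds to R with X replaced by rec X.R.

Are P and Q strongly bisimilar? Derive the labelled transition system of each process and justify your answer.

Reachable graph of P (5 states):
  u0 = b.b.a.(a.0 + (0 + 0)) → ··b··> u1
  u1 = b.a.(a.0 + (0 + 0)) → ··b··> u2
  u2 = a.(a.0 + (0 + 0)) → ··a··> u3
  u3 = a.0 + (0 + 0) → ··a··> u4
  u4 = 0 → stopped
Reachable graph of Q (5 states):
  v0 = b.b.a.(a.0 + (0 + 0) + b.0) → ··b··> v1
  v1 = b.a.(a.0 + (0 + 0) + b.0) → ··b··> v2
  v2 = a.(a.0 + (0 + 0) + b.0) → ··a··> v3
  v3 = a.0 + (0 + 0) + b.0 → ··a··> v4, ··b··> v4
  v4 = 0 → stopped
Partition-refinement fixed point:
  B0 = {u0}
  B1 = {u1}
  B2 = {u2}
  B3 = {u3}
  B4 = {u4, v4}
  B5 = {v0}
  B6 = {v1}
  B7 = {v2}
  B8 = {v3}
u0 ∈ B0, v0 ∈ B5 → different blocks

not bisimilar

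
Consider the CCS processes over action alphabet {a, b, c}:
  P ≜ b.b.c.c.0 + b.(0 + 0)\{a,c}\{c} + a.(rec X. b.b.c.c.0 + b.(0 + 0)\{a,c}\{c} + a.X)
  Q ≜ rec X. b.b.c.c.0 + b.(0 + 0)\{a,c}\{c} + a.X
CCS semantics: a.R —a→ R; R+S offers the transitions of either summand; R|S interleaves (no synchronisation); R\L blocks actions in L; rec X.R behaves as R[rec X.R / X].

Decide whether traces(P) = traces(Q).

traces(P) = traces(Q)

LTS(P): 7 reachable states
  p0 = b.b.c.c.0 + b.(0 + 0)\{a,c}\{c} + a.(rec X. b.b.c.c.0 + b.(0 + 0)\{a,c}\{c} + a.X) ⊢ =a=> p1, =b=> p2, =b=> p3
  p1 = rec X. b.b.c.c.0 + b.(0 + 0)\{a,c}\{c} + a.X ⊢ =a=> p1, =b=> p2, =b=> p3
  p2 = (0 + 0)\{a,c}\{c} ⊢ ∅
  p3 = b.c.c.0 ⊢ =b=> p4
  p4 = c.c.0 ⊢ =c=> p5
  p5 = c.0 ⊢ =c=> p6
  p6 = 0 ⊢ ∅
LTS(Q): 6 reachable states
  q0 = rec X. b.b.c.c.0 + b.(0 + 0)\{a,c}\{c} + a.X ⊢ =a=> q0, =b=> q1, =b=> q2
  q1 = (0 + 0)\{a,c}\{c} ⊢ ∅
  q2 = b.c.c.0 ⊢ =b=> q3
  q3 = c.c.0 ⊢ =c=> q4
  q4 = c.0 ⊢ =c=> q5
  q5 = 0 ⊢ ∅
Partition-refinement fixed point:
  B0 = {p0, p1, q0}
  B1 = {p2, p6, q1, q5}
  B2 = {p3, q2}
  B3 = {p4, q3}
  B4 = {p5, q4}
p0 ∈ B0, q0 ∈ B0 → same block
Bisimilar ⇒ trace-equivalent.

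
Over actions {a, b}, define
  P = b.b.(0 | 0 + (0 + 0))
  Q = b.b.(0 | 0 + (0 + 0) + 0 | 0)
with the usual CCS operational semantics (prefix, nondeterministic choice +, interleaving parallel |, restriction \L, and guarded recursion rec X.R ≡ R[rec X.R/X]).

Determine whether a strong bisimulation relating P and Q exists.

YES

LTS(P): 3 reachable states
  m0 = b.b.(0 | 0 + (0 + 0)) :: ··b··> m1
  m1 = b.(0 | 0 + (0 + 0)) :: ··b··> m2
  m2 = 0 | 0 + (0 + 0) :: ·
LTS(Q): 3 reachable states
  n0 = b.b.(0 | 0 + (0 + 0) + 0 | 0) :: ··b··> n1
  n1 = b.(0 | 0 + (0 + 0) + 0 | 0) :: ··b··> n2
  n2 = 0 | 0 + (0 + 0) + 0 | 0 :: ·
Bisimilarity quotient blocks:
  B0 = {m0, n0}
  B1 = {m1, n1}
  B2 = {m2, n2}
m0 ∈ B0, n0 ∈ B0 → same block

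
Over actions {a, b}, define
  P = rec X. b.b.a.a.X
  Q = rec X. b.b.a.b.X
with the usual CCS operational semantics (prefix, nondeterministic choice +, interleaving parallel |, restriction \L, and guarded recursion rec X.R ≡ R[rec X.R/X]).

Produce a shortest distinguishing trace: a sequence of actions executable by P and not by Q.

LTS(P): 4 reachable states
  m0 = rec X. b.b.a.a.X :: =b=> m1
  m1 = b.a.a.(rec X. b.b.a.a.X) :: =b=> m2
  m2 = a.a.(rec X. b.b.a.a.X) :: =a=> m3
  m3 = a.(rec X. b.b.a.a.X) :: =a=> m0
LTS(Q): 4 reachable states
  n0 = rec X. b.b.a.b.X :: =b=> n1
  n1 = b.a.b.(rec X. b.b.a.b.X) :: =b=> n2
  n2 = a.b.(rec X. b.b.a.b.X) :: =a=> n3
  n3 = b.(rec X. b.b.a.b.X) :: =b=> n0
Run σ = ⟨bbaa⟩ on P: start {m0}
  [1] b ⇒ {m1}
  [2] b ⇒ {m2}
  [3] a ⇒ {m3}
  [4] a ⇒ {m0}
  ✓ P
Run σ = ⟨bbaa⟩ on Q: start {n0}
  [1] b ⇒ {n1}
  [2] b ⇒ {n2}
  [3] a ⇒ {n3}
  [4] a ⇒ ∅  — Q cannot continue

bbaa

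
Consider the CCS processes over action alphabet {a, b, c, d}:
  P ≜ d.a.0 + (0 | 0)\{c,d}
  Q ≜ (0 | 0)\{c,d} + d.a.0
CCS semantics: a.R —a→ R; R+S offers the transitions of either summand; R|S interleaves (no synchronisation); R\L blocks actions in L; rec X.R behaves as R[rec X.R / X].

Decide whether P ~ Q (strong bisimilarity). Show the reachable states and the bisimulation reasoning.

P's transition system — 3 states:
  m0 = d.a.0 + (0 | 0)\{c,d} ⊢ —d→ m1
  m1 = a.0 ⊢ —a→ m2
  m2 = 0 ⊢ stopped
Q's transition system — 3 states:
  n0 = (0 | 0)\{c,d} + d.a.0 ⊢ —d→ n1
  n1 = a.0 ⊢ —a→ n2
  n2 = 0 ⊢ stopped
Bisimilarity quotient blocks:
  B0 = {m0, n0}
  B1 = {m1, n1}
  B2 = {m2, n2}
m0 ∈ B0, n0 ∈ B0 → same block

P ~ Q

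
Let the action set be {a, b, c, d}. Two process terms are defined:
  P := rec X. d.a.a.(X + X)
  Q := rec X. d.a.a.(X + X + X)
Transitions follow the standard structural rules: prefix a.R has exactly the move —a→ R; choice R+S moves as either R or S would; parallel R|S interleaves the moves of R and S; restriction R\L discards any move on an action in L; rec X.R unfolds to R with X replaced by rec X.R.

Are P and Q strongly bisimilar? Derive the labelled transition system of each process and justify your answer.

P's transition system — 4 states:
  m0 = rec X. d.a.a.(X + X) :: --d--▸ m1
  m1 = a.a.((rec X. d.a.a.(X + X)) + (rec X. d.a.a.(X + X))) :: --a--▸ m2
  m2 = a.((rec X. d.a.a.(X + X)) + (rec X. d.a.a.(X + X))) :: --a--▸ m3
  m3 = (rec X. d.a.a.(X + X)) + (rec X. d.a.a.(X + X)) :: --d--▸ m1
Q's transition system — 4 states:
  n0 = rec X. d.a.a.(X + X + X) :: --d--▸ n1
  n1 = a.a.((rec X. d.a.a.(X + X + X)) + (rec X. d.a.a.(X + X + X)) + (rec X. d.a.a.(X + X + X))) :: --a--▸ n2
  n2 = a.((rec X. d.a.a.(X + X + X)) + (rec X. d.a.a.(X + X + X)) + (rec X. d.a.a.(X + X + X))) :: --a--▸ n3
  n3 = (rec X. d.a.a.(X + X + X)) + (rec X. d.a.a.(X + X + X)) + (rec X. d.a.a.(X + X + X)) :: --d--▸ n1
Partition-refinement fixed point:
  B0 = {m0, m3, n0, n3}
  B1 = {m1, n1}
  B2 = {m2, n2}
m0 ∈ B0, n0 ∈ B0 → same block

bisimilar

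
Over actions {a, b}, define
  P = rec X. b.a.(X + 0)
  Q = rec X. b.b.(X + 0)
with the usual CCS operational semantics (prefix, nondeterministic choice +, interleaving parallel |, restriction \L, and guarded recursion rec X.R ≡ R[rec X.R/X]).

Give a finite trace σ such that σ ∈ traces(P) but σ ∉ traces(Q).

LTS(P): 3 reachable states
  p0 = rec X. b.a.(X + 0) | -b-> p1
  p1 = a.((rec X. b.a.(X + 0)) + 0) | -a-> p2
  p2 = (rec X. b.a.(X + 0)) + 0 | -b-> p1
LTS(Q): 3 reachable states
  q0 = rec X. b.b.(X + 0) | -b-> q1
  q1 = b.((rec X. b.b.(X + 0)) + 0) | -b-> q2
  q2 = (rec X. b.b.(X + 0)) + 0 | -b-> q1
Executing ba from P (initial set {p0}):
  step 1 (b): {p1}
  step 2 (a): {p2}
  ✓ P
Executing ba from Q (initial set {q0}):
  step 1 (b): {q1}
  step 2 (a): ∅  — Q cannot continue

ba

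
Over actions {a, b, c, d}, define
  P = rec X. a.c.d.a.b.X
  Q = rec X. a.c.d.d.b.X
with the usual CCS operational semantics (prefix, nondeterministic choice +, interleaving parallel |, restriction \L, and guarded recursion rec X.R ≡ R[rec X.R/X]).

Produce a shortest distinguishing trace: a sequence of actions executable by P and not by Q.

Reachable graph of P (5 states):
  u0 = rec X. a.c.d.a.b.X | =a=> u1
  u1 = c.d.a.b.(rec X. a.c.d.a.b.X) | =c=> u2
  u2 = d.a.b.(rec X. a.c.d.a.b.X) | =d=> u3
  u3 = a.b.(rec X. a.c.d.a.b.X) | =a=> u4
  u4 = b.(rec X. a.c.d.a.b.X) | =b=> u0
Reachable graph of Q (5 states):
  v0 = rec X. a.c.d.d.b.X | =a=> v1
  v1 = c.d.d.b.(rec X. a.c.d.d.b.X) | =c=> v2
  v2 = d.d.b.(rec X. a.c.d.d.b.X) | =d=> v3
  v3 = d.b.(rec X. a.c.d.d.b.X) | =d=> v4
  v4 = b.(rec X. a.c.d.d.b.X) | =b=> v0
Executing acda from P (initial set {u0}):
  after a @ step 1: {u1}
  after c @ step 2: {u2}
  after d @ step 3: {u3}
  after a @ step 4: {u4}
  ✓ P
Executing acda from Q (initial set {v0}):
  after a @ step 1: {v1}
  after c @ step 2: {v2}
  after d @ step 3: {v3}
  after a @ step 4: ∅ (Q stuck)

acda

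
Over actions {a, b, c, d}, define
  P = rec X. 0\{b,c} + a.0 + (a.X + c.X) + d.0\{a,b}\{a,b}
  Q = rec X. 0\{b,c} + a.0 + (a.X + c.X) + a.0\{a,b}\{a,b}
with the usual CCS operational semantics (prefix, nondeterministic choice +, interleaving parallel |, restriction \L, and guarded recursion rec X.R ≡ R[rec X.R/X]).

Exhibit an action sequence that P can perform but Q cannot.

d

Reachable graph of P (3 states):
  m0 = rec X. 0\{b,c} + a.0 + (a.X + c.X) + d.0\{a,b}\{a,b} | --a--▸ m0, --a--▸ m1, --c--▸ m0, --d--▸ m2
  m1 = 0 | ·
  m2 = 0\{a,b}\{a,b} | ·
Reachable graph of Q (3 states):
  n0 = rec X. 0\{b,c} + a.0 + (a.X + c.X) + a.0\{a,b}\{a,b} | --a--▸ n0, --a--▸ n1, --a--▸ n2, --c--▸ n0
  n1 = 0 | ·
  n2 = 0\{a,b}\{a,b} | ·
Executing d from P (initial set {m0}):
  after d @ step 1: {m2}
  — P admits the full trace.
Executing d from Q (initial set {n0}):
  after d @ step 1: ∅  — Q cannot continue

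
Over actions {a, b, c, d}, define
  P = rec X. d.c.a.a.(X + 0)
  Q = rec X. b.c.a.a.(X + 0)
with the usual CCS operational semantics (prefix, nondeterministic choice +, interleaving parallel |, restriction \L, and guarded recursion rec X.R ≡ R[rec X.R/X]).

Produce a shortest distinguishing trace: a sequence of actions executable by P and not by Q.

d

LTS(P): 5 reachable states
  p0 = rec X. d.c.a.a.(X + 0) | -d-> p1
  p1 = c.a.a.((rec X. d.c.a.a.(X + 0)) + 0) | -c-> p2
  p2 = a.a.((rec X. d.c.a.a.(X + 0)) + 0) | -a-> p3
  p3 = a.((rec X. d.c.a.a.(X + 0)) + 0) | -a-> p4
  p4 = (rec X. d.c.a.a.(X + 0)) + 0 | -d-> p1
LTS(Q): 5 reachable states
  q0 = rec X. b.c.a.a.(X + 0) | -b-> q1
  q1 = c.a.a.((rec X. b.c.a.a.(X + 0)) + 0) | -c-> q2
  q2 = a.a.((rec X. b.c.a.a.(X + 0)) + 0) | -a-> q3
  q3 = a.((rec X. b.c.a.a.(X + 0)) + 0) | -a-> q4
  q4 = (rec X. b.c.a.a.(X + 0)) + 0 | -b-> q1
Trace ⟨d⟩ through P, begin at {p0}:
  [1] d ⇒ {p1}
  — P admits the full trace.
Trace ⟨d⟩ through Q, begin at {q0}:
  [1] d ⇒ no successor for Q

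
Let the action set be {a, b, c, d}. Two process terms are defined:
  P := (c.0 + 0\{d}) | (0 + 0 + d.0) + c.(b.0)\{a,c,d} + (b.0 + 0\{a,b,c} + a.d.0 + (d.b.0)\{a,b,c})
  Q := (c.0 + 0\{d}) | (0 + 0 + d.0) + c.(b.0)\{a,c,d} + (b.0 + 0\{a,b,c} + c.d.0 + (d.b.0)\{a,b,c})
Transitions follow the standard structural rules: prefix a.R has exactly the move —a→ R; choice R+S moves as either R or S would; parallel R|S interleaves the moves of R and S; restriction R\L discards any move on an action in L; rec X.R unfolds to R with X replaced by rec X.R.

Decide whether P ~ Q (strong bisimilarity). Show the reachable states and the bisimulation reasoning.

NO

P's transition system — 9 states:
  s0 = (c.0 + 0\{d}) | (0 + 0 + d.0) + c.(b.0)\{a,c,d} + (b.0 + 0\{a,b,c} + a.d.0 + (d.b.0)\{a,b,c}) has moves --a--▸ s1, --b--▸ s2, --c--▸ s3, --c--▸ s4, --d--▸ s5, --d--▸ s6
  s1 = d.0 has moves --d--▸ s2
  s2 = 0 has moves ·
  s3 = (b.0)\{a,c,d} has moves --b--▸ s7
  s4 = 0 | (0 + 0 + d.0) has moves --d--▸ s8
  s5 = (b.0)\{a,b,c} has moves ·
  s6 = (c.0 + 0\{d}) | 0 has moves --c--▸ s8
  s7 = 0\{a,c,d} has moves ·
  s8 = 0 | 0 has moves ·
Q's transition system — 9 states:
  t0 = (c.0 + 0\{d}) | (0 + 0 + d.0) + c.(b.0)\{a,c,d} + (b.0 + 0\{a,b,c} + c.d.0 + (d.b.0)\{a,b,c}) has moves --b--▸ t1, --c--▸ t2, --c--▸ t3, --c--▸ t4, --d--▸ t5, --d--▸ t6
  t1 = 0 has moves ·
  t2 = (b.0)\{a,c,d} has moves --b--▸ t7
  t3 = 0 | (0 + 0 + d.0) has moves --d--▸ t8
  t4 = d.0 has moves --d--▸ t1
  t5 = (b.0)\{a,b,c} has moves ·
  t6 = (c.0 + 0\{d}) | 0 has moves --c--▸ t8
  t7 = 0\{a,c,d} has moves ·
  t8 = 0 | 0 has moves ·
Partition-refinement fixed point:
  B0 = {s0}
  B1 = {s1, s4, t3, t4}
  B2 = {s2, s5, s7, s8, t1, t5, t7, t8}
  B3 = {s6, t6}
  B4 = {s3, t2}
  B5 = {t0}
s0 ∈ B0, t0 ∈ B5 → different blocks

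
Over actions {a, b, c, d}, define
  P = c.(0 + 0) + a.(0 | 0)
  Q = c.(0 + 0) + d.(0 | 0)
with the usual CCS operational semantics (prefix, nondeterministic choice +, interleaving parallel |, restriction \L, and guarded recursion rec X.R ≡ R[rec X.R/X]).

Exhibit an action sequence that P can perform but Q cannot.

a

Reachable graph of P (3 states):
  u0 = c.(0 + 0) + a.(0 | 0) | --a--▸ u1, --c--▸ u2
  u1 = 0 | 0 | (no moves)
  u2 = 0 + 0 | (no moves)
Reachable graph of Q (3 states):
  v0 = c.(0 + 0) + d.(0 | 0) | --c--▸ v1, --d--▸ v2
  v1 = 0 + 0 | (no moves)
  v2 = 0 | 0 | (no moves)
Trace ⟨a⟩ through P, begin at {u0}:
  step 1 (a): {u1}
  — P admits the full trace.
Trace ⟨a⟩ through Q, begin at {v0}:
  step 1 (a): no successor for Q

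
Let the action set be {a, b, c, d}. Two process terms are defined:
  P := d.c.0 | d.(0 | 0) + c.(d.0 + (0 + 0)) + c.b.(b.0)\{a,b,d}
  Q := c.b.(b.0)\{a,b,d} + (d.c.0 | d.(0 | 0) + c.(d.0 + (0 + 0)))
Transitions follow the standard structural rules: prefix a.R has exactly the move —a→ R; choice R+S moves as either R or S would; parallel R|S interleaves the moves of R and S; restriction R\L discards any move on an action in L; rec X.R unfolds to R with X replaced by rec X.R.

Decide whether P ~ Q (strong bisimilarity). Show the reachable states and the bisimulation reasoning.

YES

LTS(P): 10 reachable states
  p0 = d.c.0 | d.(0 | 0) + c.(d.0 + (0 + 0)) + c.b.(b.0)\{a,b,d} | =c=> p1, =c=> p2, =d=> p3, =d=> p4
  p1 = b.(b.0)\{a,b,d} | =b=> p5
  p2 = d.0 + (0 + 0) | =d=> p6
  p3 = c.0 | d.(0 | 0) | =c=> p7, =d=> p8
  p4 = d.c.0 | (0 | 0) | =d=> p8
  p5 = (b.0)\{a,b,d} | (no moves)
  p6 = 0 | (no moves)
  p7 = 0 | d.(0 | 0) | =d=> p9
  p8 = c.0 | (0 | 0) | =c=> p9
  p9 = 0 | (0 | 0) | (no moves)
LTS(Q): 10 reachable states
  q0 = c.b.(b.0)\{a,b,d} + (d.c.0 | d.(0 | 0) + c.(d.0 + (0 + 0))) | =c=> q1, =c=> q2, =d=> q3, =d=> q4
  q1 = b.(b.0)\{a,b,d} | =b=> q5
  q2 = d.0 + (0 + 0) | =d=> q6
  q3 = c.0 | d.(0 | 0) | =c=> q7, =d=> q8
  q4 = d.c.0 | (0 | 0) | =d=> q8
  q5 = (b.0)\{a,b,d} | (no moves)
  q6 = 0 | (no moves)
  q7 = 0 | d.(0 | 0) | =d=> q9
  q8 = c.0 | (0 | 0) | =c=> q9
  q9 = 0 | (0 | 0) | (no moves)
Coarsest stable partition (strong bisimilarity classes):
  B0 = {p0, q0}
  B1 = {p4, q4}
  B2 = {p8, q8}
  B3 = {p5, p6, p9, q5, q6, q9}
  B4 = {p2, p7, q2, q7}
  B5 = {p3, q3}
  B6 = {p1, q1}
p0 ∈ B0, q0 ∈ B0 → same block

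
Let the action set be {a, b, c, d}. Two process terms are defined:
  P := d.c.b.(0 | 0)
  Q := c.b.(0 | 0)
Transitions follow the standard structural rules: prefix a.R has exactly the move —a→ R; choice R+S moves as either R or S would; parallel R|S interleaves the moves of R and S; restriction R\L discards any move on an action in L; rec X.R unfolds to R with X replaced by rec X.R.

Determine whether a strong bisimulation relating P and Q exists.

not bisimilar

Reachable graph of P (4 states):
  s0 = d.c.b.(0 | 0) | ··d··> s1
  s1 = c.b.(0 | 0) | ··c··> s2
  s2 = b.(0 | 0) | ··b··> s3
  s3 = 0 | 0 | ∅
Reachable graph of Q (3 states):
  t0 = c.b.(0 | 0) | ··c··> t1
  t1 = b.(0 | 0) | ··b··> t2
  t2 = 0 | 0 | ∅
Coarsest stable partition (strong bisimilarity classes):
  B0 = {s0}
  B1 = {s1, t0}
  B2 = {s2, t1}
  B3 = {s3, t2}
s0 ∈ B0, t0 ∈ B1 → different blocks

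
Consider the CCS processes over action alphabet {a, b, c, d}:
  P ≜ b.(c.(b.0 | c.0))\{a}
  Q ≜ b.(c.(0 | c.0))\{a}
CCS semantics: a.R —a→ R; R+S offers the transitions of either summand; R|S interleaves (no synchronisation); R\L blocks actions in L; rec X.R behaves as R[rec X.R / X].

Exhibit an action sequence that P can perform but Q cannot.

bcb

P's transition system — 6 states:
  p0 = b.(c.(b.0 | c.0))\{a} → -b-> p1
  p1 = (c.(b.0 | c.0))\{a} → -c-> p2
  p2 = (b.0 | c.0)\{a} → -b-> p3, -c-> p4
  p3 = (0 | c.0)\{a} → -c-> p5
  p4 = (b.0 | 0)\{a} → -b-> p5
  p5 = (0 | 0)\{a} → ·
Q's transition system — 4 states:
  q0 = b.(c.(0 | c.0))\{a} → -b-> q1
  q1 = (c.(0 | c.0))\{a} → -c-> q2
  q2 = (0 | c.0)\{a} → -c-> q3
  q3 = (0 | 0)\{a} → ·
Trace ⟨bcb⟩ through P, begin at {p0}:
  after b @ step 1: {p1}
  after c @ step 2: {p2}
  after b @ step 3: {p3}
  P completes σ.
Trace ⟨bcb⟩ through Q, begin at {q0}:
  after b @ step 1: {q1}
  after c @ step 2: {q2}
  after b @ step 3: no successor for Q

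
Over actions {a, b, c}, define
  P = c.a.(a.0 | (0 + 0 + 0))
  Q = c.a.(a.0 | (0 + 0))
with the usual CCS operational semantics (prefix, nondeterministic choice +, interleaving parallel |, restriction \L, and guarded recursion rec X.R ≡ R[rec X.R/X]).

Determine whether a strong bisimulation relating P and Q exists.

Reachable graph of P (4 states):
  s0 = c.a.(a.0 | (0 + 0 + 0)) :: —c→ s1
  s1 = a.(a.0 | (0 + 0 + 0)) :: —a→ s2
  s2 = a.0 | (0 + 0 + 0) :: —a→ s3
  s3 = 0 | (0 + 0 + 0) :: deadlocked
Reachable graph of Q (4 states):
  t0 = c.a.(a.0 | (0 + 0)) :: —c→ t1
  t1 = a.(a.0 | (0 + 0)) :: —a→ t2
  t2 = a.0 | (0 + 0) :: —a→ t3
  t3 = 0 | (0 + 0) :: deadlocked
Coarsest stable partition (strong bisimilarity classes):
  B0 = {s0, t0}
  B1 = {s1, t1}
  B2 = {s2, t2}
  B3 = {s3, t3}
s0 ∈ B0, t0 ∈ B0 → same block

YES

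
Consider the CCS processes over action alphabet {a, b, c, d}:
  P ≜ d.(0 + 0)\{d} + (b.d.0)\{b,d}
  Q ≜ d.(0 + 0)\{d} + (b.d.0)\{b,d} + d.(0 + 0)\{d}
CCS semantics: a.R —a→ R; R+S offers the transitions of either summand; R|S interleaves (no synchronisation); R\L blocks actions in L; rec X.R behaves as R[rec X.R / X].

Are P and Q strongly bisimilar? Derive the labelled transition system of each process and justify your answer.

P's transition system — 2 states:
  u0 = d.(0 + 0)\{d} + (b.d.0)\{b,d} :: --d--▸ u1
  u1 = (0 + 0)\{d} :: ∅
Q's transition system — 2 states:
  v0 = d.(0 + 0)\{d} + (b.d.0)\{b,d} + d.(0 + 0)\{d} :: --d--▸ v1
  v1 = (0 + 0)\{d} :: ∅
Bisimilarity quotient blocks:
  B0 = {u0, v0}
  B1 = {u1, v1}
u0 ∈ B0, v0 ∈ B0 → same block

bisimilar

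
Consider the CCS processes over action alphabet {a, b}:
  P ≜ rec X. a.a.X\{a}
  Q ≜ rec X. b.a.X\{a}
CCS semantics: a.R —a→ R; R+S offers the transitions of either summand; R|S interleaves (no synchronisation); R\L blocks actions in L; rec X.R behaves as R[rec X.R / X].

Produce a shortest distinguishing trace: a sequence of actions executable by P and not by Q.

a

LTS(P): 3 reachable states
  m0 = rec X. a.a.X\{a} :: -a-> m1
  m1 = a.(rec X. a.a.X\{a})\{a} :: -a-> m2
  m2 = (rec X. a.a.X\{a})\{a} :: stopped
LTS(Q): 4 reachable states
  n0 = rec X. b.a.X\{a} :: -b-> n1
  n1 = a.(rec X. b.a.X\{a})\{a} :: -a-> n2
  n2 = (rec X. b.a.X\{a})\{a} :: -b-> n3
  n3 = (a.(rec X. b.a.X\{a})\{a})\{a} :: stopped
Executing a from P (initial set {m0}):
  [1] a ⇒ {m1}
  ✓ P
Executing a from Q (initial set {n0}):
  [1] a ⇒ ∅  — Q cannot continue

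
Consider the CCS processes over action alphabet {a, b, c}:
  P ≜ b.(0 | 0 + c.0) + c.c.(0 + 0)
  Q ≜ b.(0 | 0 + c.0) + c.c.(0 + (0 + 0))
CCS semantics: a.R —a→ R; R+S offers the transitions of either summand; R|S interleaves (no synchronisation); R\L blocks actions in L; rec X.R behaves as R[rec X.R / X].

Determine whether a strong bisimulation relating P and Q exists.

P's transition system — 5 states:
  m0 = b.(0 | 0 + c.0) + c.c.(0 + 0) | —b→ m1, —c→ m2
  m1 = 0 | 0 + c.0 | —c→ m3
  m2 = c.(0 + 0) | —c→ m4
  m3 = 0 | ∅
  m4 = 0 + 0 | ∅
Q's transition system — 5 states:
  n0 = b.(0 | 0 + c.0) + c.c.(0 + (0 + 0)) | —b→ n1, —c→ n2
  n1 = 0 | 0 + c.0 | —c→ n3
  n2 = c.(0 + (0 + 0)) | —c→ n4
  n3 = 0 | ∅
  n4 = 0 + (0 + 0) | ∅
Partition-refinement fixed point:
  B0 = {m0, n0}
  B1 = {m1, m2, n1, n2}
  B2 = {m3, m4, n3, n4}
m0 ∈ B0, n0 ∈ B0 → same block

YES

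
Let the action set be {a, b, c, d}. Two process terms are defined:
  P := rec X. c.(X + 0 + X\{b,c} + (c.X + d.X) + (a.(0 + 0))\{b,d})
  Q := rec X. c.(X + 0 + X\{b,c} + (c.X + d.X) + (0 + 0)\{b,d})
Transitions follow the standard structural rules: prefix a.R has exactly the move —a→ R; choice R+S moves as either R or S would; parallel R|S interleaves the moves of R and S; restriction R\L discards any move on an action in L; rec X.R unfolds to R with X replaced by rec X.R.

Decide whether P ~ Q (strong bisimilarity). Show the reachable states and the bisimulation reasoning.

not bisimilar

LTS(P): 3 reachable states
  u0 = rec X. c.(X + 0 + X\{b,c} + (c.X + d.X) + (a.(0 + 0))\{b,d}) :: -c-> u1
  u1 = (rec X. c.(X + 0 + X\{b,c} + (c.X + d.X) + (a.(0 + 0))\{b,d})) + 0 + (rec X. c.(X + 0 + X\{b,c} + (c.X + d.X) + (a.(0 + 0))\{b,d}))\{b,c} + (c.(rec X. c.(X + 0 + X\{b,c} + (c.X + d.X) + (a.(0 + 0))\{b,d})) + d.(rec X. c.(X + 0 + X\{b,c} + (c.X + d.X) + (a.(0 + 0))\{b,d}))) + (a.(0 + 0))\{b,d} :: -a-> u2, -c-> u0, -c-> u1, -d-> u0
  u2 = (0 + 0)\{b,d} :: (no moves)
LTS(Q): 2 reachable states
  v0 = rec X. c.(X + 0 + X\{b,c} + (c.X + d.X) + (0 + 0)\{b,d}) :: -c-> v1
  v1 = (rec X. c.(X + 0 + X\{b,c} + (c.X + d.X) + (0 + 0)\{b,d})) + 0 + (rec X. c.(X + 0 + X\{b,c} + (c.X + d.X) + (0 + 0)\{b,d}))\{b,c} + (c.(rec X. c.(X + 0 + X\{b,c} + (c.X + d.X) + (0 + 0)\{b,d})) + d.(rec X. c.(X + 0 + X\{b,c} + (c.X + d.X) + (0 + 0)\{b,d}))) + (0 + 0)\{b,d} :: -c-> v0, -c-> v1, -d-> v0
Partition-refinement fixed point:
  B0 = {u0}
  B1 = {u1}
  B2 = {u2}
  B3 = {v0}
  B4 = {v1}
u0 ∈ B0, v0 ∈ B3 → different blocks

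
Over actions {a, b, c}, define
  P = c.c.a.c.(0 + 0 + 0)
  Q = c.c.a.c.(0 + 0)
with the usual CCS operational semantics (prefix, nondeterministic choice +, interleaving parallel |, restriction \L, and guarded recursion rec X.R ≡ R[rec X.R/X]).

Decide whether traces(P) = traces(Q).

LTS(P): 5 reachable states
  m0 = c.c.a.c.(0 + 0 + 0) has moves =c=> m1
  m1 = c.a.c.(0 + 0 + 0) has moves =c=> m2
  m2 = a.c.(0 + 0 + 0) has moves =a=> m3
  m3 = c.(0 + 0 + 0) has moves =c=> m4
  m4 = 0 + 0 + 0 has moves ∅
LTS(Q): 5 reachable states
  n0 = c.c.a.c.(0 + 0) has moves =c=> n1
  n1 = c.a.c.(0 + 0) has moves =c=> n2
  n2 = a.c.(0 + 0) has moves =a=> n3
  n3 = c.(0 + 0) has moves =c=> n4
  n4 = 0 + 0 has moves ∅
Partition-refinement fixed point:
  B0 = {m0, n0}
  B1 = {m1, n1}
  B2 = {m2, n2}
  B3 = {m3, n3}
  B4 = {m4, n4}
m0 ∈ B0, n0 ∈ B0 → same block
Bisimilar ⇒ trace-equivalent.

traces(P) = traces(Q)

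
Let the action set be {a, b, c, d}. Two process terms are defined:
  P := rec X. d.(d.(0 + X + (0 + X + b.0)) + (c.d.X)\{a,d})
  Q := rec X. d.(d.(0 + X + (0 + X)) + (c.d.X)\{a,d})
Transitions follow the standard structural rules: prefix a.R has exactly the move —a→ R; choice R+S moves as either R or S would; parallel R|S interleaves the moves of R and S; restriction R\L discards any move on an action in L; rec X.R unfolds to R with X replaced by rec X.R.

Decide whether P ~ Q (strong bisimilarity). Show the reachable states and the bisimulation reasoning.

P ≁ Q

Reachable graph of P (5 states):
  u0 = rec X. d.(d.(0 + X + (0 + X + b.0)) + (c.d.X)\{a,d}) :: =d=> u1
  u1 = d.(0 + (rec X. d.(d.(0 + X + (0 + X + b.0)) + (c.d.X)\{a,d})) + (0 + (rec X. d.(d.(0 + X + (0 + X + b.0)) + (c.d.X)\{a,d})) + b.0)) + (c.d.(rec X. d.(d.(0 + X + (0 + X + b.0)) + (c.d.X)\{a,d})))\{a,d} :: =c=> u2, =d=> u3
  u2 = (d.(rec X. d.(d.(0 + X + (0 + X + b.0)) + (c.d.X)\{a,d})))\{a,d} :: (no moves)
  u3 = 0 + (rec X. d.(d.(0 + X + (0 + X + b.0)) + (c.d.X)\{a,d})) + (0 + (rec X. d.(d.(0 + X + (0 + X + b.0)) + (c.d.X)\{a,d})) + b.0) :: =b=> u4, =d=> u1
  u4 = 0 :: (no moves)
Reachable graph of Q (4 states):
  v0 = rec X. d.(d.(0 + X + (0 + X)) + (c.d.X)\{a,d}) :: =d=> v1
  v1 = d.(0 + (rec X. d.(d.(0 + X + (0 + X)) + (c.d.X)\{a,d})) + (0 + (rec X. d.(d.(0 + X + (0 + X)) + (c.d.X)\{a,d})))) + (c.d.(rec X. d.(d.(0 + X + (0 + X)) + (c.d.X)\{a,d})))\{a,d} :: =c=> v2, =d=> v3
  v2 = (d.(rec X. d.(d.(0 + X + (0 + X)) + (c.d.X)\{a,d})))\{a,d} :: (no moves)
  v3 = 0 + (rec X. d.(d.(0 + X + (0 + X)) + (c.d.X)\{a,d})) + (0 + (rec X. d.(d.(0 + X + (0 + X)) + (c.d.X)\{a,d}))) :: =d=> v1
Partition-refinement fixed point:
  B0 = {u0}
  B1 = {u1}
  B2 = {u2, u4, v2}
  B3 = {u3}
  B4 = {v0, v3}
  B5 = {v1}
u0 ∈ B0, v0 ∈ B4 → different blocks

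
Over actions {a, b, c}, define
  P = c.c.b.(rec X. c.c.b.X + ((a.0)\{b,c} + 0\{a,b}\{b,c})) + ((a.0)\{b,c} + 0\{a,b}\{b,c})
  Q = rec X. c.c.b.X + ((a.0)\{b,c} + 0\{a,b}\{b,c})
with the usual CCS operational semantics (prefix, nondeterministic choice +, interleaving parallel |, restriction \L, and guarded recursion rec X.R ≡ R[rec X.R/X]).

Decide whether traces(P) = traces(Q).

trace-equivalent

LTS(P): 5 reachable states
  s0 = c.c.b.(rec X. c.c.b.X + ((a.0)\{b,c} + 0\{a,b}\{b,c})) + ((a.0)\{b,c} + 0\{a,b}\{b,c}) → --a--▸ s1, --c--▸ s2
  s1 = 0\{b,c} → (no moves)
  s2 = c.b.(rec X. c.c.b.X + ((a.0)\{b,c} + 0\{a,b}\{b,c})) → --c--▸ s3
  s3 = b.(rec X. c.c.b.X + ((a.0)\{b,c} + 0\{a,b}\{b,c})) → --b--▸ s4
  s4 = rec X. c.c.b.X + ((a.0)\{b,c} + 0\{a,b}\{b,c}) → --a--▸ s1, --c--▸ s2
LTS(Q): 4 reachable states
  t0 = rec X. c.c.b.X + ((a.0)\{b,c} + 0\{a,b}\{b,c}) → --a--▸ t1, --c--▸ t2
  t1 = 0\{b,c} → (no moves)
  t2 = c.b.(rec X. c.c.b.X + ((a.0)\{b,c} + 0\{a,b}\{b,c})) → --c--▸ t3
  t3 = b.(rec X. c.c.b.X + ((a.0)\{b,c} + 0\{a,b}\{b,c})) → --b--▸ t0
Partition-refinement fixed point:
  B0 = {s0, s4, t0}
  B1 = {s2, t2}
  B2 = {s3, t3}
  B3 = {s1, t1}
s0 ∈ B0, t0 ∈ B0 → same block
Bisimilar ⇒ trace-equivalent.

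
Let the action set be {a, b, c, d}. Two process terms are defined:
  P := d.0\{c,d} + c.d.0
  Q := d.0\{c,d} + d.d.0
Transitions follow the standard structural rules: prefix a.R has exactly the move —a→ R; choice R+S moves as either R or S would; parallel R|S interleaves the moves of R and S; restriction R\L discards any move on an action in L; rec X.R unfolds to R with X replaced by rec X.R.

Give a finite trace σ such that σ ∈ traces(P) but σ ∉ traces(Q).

LTS(P): 4 reachable states
  m0 = d.0\{c,d} + c.d.0 :: ··c··> m1, ··d··> m2
  m1 = d.0 :: ··d··> m3
  m2 = 0\{c,d} :: deadlocked
  m3 = 0 :: deadlocked
LTS(Q): 4 reachable states
  n0 = d.0\{c,d} + d.d.0 :: ··d··> n1, ··d··> n2
  n1 = 0\{c,d} :: deadlocked
  n2 = d.0 :: ··d··> n3
  n3 = 0 :: deadlocked
Run σ = ⟨c⟩ on P: start {m0}
  step 1 (c): {m1}
  ✓ P
Run σ = ⟨c⟩ on Q: start {n0}
  step 1 (c): no successor for Q

c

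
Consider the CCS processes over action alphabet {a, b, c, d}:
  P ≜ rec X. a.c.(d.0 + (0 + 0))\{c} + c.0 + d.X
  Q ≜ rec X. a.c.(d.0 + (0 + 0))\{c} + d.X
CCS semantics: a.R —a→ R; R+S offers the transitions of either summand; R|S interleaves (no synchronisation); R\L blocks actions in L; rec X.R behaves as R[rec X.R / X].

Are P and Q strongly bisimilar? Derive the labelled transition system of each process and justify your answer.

P ≁ Q

LTS(P): 5 reachable states
  u0 = rec X. a.c.(d.0 + (0 + 0))\{c} + c.0 + d.X ⊢ =a=> u1, =c=> u2, =d=> u0
  u1 = c.(d.0 + (0 + 0))\{c} ⊢ =c=> u3
  u2 = 0 ⊢ ·
  u3 = (d.0 + (0 + 0))\{c} ⊢ =d=> u4
  u4 = 0\{c} ⊢ ·
LTS(Q): 4 reachable states
  v0 = rec X. a.c.(d.0 + (0 + 0))\{c} + d.X ⊢ =a=> v1, =d=> v0
  v1 = c.(d.0 + (0 + 0))\{c} ⊢ =c=> v2
  v2 = (d.0 + (0 + 0))\{c} ⊢ =d=> v3
  v3 = 0\{c} ⊢ ·
Coarsest stable partition (strong bisimilarity classes):
  B0 = {u0}
  B1 = {u1, v1}
  B2 = {u3, v2}
  B3 = {u2, u4, v3}
  B4 = {v0}
u0 ∈ B0, v0 ∈ B4 → different blocks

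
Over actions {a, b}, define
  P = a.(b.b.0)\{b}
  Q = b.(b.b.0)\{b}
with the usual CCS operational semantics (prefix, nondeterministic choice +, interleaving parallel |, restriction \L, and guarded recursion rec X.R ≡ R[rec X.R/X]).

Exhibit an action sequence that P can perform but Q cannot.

Reachable graph of P (2 states):
  u0 = a.(b.b.0)\{b} :: —a→ u1
  u1 = (b.b.0)\{b} :: deadlocked
Reachable graph of Q (2 states):
  v0 = b.(b.b.0)\{b} :: —b→ v1
  v1 = (b.b.0)\{b} :: deadlocked
Trace ⟨a⟩ through P, begin at {u0}:
  [1] a ⇒ {u1}
  ✓ P
Trace ⟨a⟩ through Q, begin at {v0}:
  [1] a ⇒ no successor for Q

a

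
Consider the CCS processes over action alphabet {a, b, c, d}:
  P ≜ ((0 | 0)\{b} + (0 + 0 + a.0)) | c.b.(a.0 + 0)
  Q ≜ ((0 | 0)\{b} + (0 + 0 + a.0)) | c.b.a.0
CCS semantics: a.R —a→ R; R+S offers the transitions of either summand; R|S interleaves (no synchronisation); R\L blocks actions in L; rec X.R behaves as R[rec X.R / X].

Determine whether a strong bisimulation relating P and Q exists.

Reachable graph of P (8 states):
  u0 = ((0 | 0)\{b} + (0 + 0 + a.0)) | c.b.(a.0 + 0) → ··a··> u1, ··c··> u2
  u1 = 0 | c.b.(a.0 + 0) → ··c··> u3
  u2 = ((0 | 0)\{b} + (0 + 0 + a.0)) | b.(a.0 + 0) → ··a··> u3, ··b··> u4
  u3 = 0 | b.(a.0 + 0) → ··b··> u5
  u4 = ((0 | 0)\{b} + (0 + 0 + a.0)) | (a.0 + 0) → ··a··> u5, ··a··> u6
  u5 = 0 | (a.0 + 0) → ··a··> u7
  u6 = ((0 | 0)\{b} + (0 + 0 + a.0)) | 0 → ··a··> u7
  u7 = 0 | 0 → stopped
Reachable graph of Q (8 states):
  v0 = ((0 | 0)\{b} + (0 + 0 + a.0)) | c.b.a.0 → ··a··> v1, ··c··> v2
  v1 = 0 | c.b.a.0 → ··c··> v3
  v2 = ((0 | 0)\{b} + (0 + 0 + a.0)) | b.a.0 → ··a··> v3, ··b··> v4
  v3 = 0 | b.a.0 → ··b··> v5
  v4 = ((0 | 0)\{b} + (0 + 0 + a.0)) | a.0 → ··a··> v5, ··a··> v6
  v5 = 0 | a.0 → ··a··> v7
  v6 = ((0 | 0)\{b} + (0 + 0 + a.0)) | 0 → ··a··> v7
  v7 = 0 | 0 → stopped
Partition-refinement fixed point:
  B0 = {u0, v0}
  B1 = {u2, v2}
  B2 = {u4, v4}
  B3 = {u5, u6, v5, v6}
  B4 = {u7, v7}
  B5 = {u3, v3}
  B6 = {u1, v1}
u0 ∈ B0, v0 ∈ B0 → same block

YES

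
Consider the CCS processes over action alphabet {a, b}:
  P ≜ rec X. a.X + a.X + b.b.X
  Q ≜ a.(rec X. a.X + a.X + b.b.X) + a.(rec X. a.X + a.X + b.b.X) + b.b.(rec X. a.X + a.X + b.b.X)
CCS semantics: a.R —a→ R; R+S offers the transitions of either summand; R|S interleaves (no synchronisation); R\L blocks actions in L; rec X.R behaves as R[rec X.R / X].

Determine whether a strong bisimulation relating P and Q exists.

bisimilar

P's transition system — 2 states:
  p0 = rec X. a.X + a.X + b.b.X → —a→ p0, —b→ p1
  p1 = b.(rec X. a.X + a.X + b.b.X) → —b→ p0
Q's transition system — 3 states:
  q0 = a.(rec X. a.X + a.X + b.b.X) + a.(rec X. a.X + a.X + b.b.X) + b.b.(rec X. a.X + a.X + b.b.X) → —a→ q1, —b→ q2
  q1 = rec X. a.X + a.X + b.b.X → —a→ q1, —b→ q2
  q2 = b.(rec X. a.X + a.X + b.b.X) → —b→ q1
Coarsest stable partition (strong bisimilarity classes):
  B0 = {p0, q0, q1}
  B1 = {p1, q2}
p0 ∈ B0, q0 ∈ B0 → same block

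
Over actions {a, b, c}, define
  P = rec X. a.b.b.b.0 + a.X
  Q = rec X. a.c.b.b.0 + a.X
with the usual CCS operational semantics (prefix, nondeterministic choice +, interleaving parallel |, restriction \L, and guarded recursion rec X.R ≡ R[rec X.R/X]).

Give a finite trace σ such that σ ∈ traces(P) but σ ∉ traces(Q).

ab

P's transition system — 5 states:
  s0 = rec X. a.b.b.b.0 + a.X | =a=> s0, =a=> s1
  s1 = b.b.b.0 | =b=> s2
  s2 = b.b.0 | =b=> s3
  s3 = b.0 | =b=> s4
  s4 = 0 | (no moves)
Q's transition system — 5 states:
  t0 = rec X. a.c.b.b.0 + a.X | =a=> t0, =a=> t1
  t1 = c.b.b.0 | =c=> t2
  t2 = b.b.0 | =b=> t3
  t3 = b.0 | =b=> t4
  t4 = 0 | (no moves)
Executing ab from P (initial set {s0}):
  step 1 (a): {s0, s1}
  step 2 (b): {s2}
  P completes σ.
Executing ab from Q (initial set {t0}):
  step 1 (a): {t0, t1}
  step 2 (b): ∅  — Q cannot continue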